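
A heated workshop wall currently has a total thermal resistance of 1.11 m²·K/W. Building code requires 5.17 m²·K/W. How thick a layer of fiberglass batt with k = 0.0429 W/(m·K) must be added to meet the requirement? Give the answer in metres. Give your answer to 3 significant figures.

0.174 m

ΔR = 5.17 − 1.11 = 4.06 m²·K/W
L = ΔR × k = 4.06 × 0.0429 = 0.1742 m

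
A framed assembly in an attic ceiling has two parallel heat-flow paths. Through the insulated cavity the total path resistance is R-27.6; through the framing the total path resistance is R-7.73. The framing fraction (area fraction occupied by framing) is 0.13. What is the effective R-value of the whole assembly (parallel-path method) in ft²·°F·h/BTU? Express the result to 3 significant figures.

U_eff = 0.87/27.6 + 0.13/7.73 = 0.03152 + 0.01682 = 0.04834
R_eff = 1/U_eff = 20.69 ft²·°F·h/BTU

20.7 ft²·°F·h/BTU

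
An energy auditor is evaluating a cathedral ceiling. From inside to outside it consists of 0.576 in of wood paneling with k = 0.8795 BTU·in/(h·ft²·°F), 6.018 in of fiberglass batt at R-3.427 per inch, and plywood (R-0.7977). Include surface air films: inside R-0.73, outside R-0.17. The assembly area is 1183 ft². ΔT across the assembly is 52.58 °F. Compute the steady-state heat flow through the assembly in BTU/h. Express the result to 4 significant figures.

0.576/0.8795 = 0.65492
6.018 × 3.427 = 20.624
R_total = 0.73 + 0.65492 + 20.624 + 0.7977 + 0.17 = 22.976 ft²·°F·h/BTU
Q = A·ΔT/R = 1183 × 52.58 / 22.976 = 2707.2 BTU/h

2707 BTU/h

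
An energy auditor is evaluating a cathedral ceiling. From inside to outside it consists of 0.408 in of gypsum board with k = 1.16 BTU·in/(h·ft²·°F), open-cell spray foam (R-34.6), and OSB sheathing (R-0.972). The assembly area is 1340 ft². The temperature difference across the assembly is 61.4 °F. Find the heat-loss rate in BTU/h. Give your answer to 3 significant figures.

2290 BTU/h

0.408/1.16 = 0.3517
R_total = 0.3517 + 34.6 + 0.972 = 35.92 ft²·°F·h/BTU
Q = A·ΔT/R = 1340 × 61.4 / 35.92 = 2290 BTU/h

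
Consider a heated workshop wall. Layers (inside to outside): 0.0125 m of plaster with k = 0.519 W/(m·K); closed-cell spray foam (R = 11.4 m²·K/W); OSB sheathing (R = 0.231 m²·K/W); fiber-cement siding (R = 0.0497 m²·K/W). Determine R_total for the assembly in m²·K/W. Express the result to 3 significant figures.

0.0125/0.519 = 0.02408
R_total = 0.02408 + 11.4 + 0.231 + 0.0497 = 11.7 m²·K/W

11.7 m²·K/W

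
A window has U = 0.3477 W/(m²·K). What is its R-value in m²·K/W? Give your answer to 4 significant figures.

2.876 m²·K/W

R = 1/U = 1/0.3477 = 2.876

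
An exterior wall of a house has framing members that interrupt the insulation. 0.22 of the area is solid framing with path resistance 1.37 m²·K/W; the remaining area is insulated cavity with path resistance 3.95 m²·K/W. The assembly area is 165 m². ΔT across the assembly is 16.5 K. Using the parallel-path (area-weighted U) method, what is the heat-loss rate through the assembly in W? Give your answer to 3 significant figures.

975 W

U_eff = 0.78/3.95 + 0.22/1.37 = 0.1975 + 0.1606 = 0.3581
R_eff = 1/U_eff = 2.793 m²·K/W
Q = 165 × 16.5 / 2.793 = 974.8 W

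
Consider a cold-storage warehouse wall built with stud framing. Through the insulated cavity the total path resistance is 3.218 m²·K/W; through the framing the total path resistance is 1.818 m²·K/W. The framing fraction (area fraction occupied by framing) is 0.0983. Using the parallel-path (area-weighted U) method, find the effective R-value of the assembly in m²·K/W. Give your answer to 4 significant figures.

2.992 m²·K/W

U_eff = 0.9017/3.218 + 0.0983/1.818 = 0.28021 + 0.05407 = 0.33428
R_eff = 1/U_eff = 2.9915 m²·K/W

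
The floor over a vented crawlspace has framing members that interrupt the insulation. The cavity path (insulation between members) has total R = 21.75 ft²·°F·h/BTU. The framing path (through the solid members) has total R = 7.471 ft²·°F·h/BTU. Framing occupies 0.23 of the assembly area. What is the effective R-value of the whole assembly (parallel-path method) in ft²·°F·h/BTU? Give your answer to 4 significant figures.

U_eff = 0.77/21.75 + 0.23/7.471 = 0.035402 + 0.030786 = 0.066188
R_eff = 1/U_eff = 15.108 ft²·°F·h/BTU

15.11 ft²·°F·h/BTU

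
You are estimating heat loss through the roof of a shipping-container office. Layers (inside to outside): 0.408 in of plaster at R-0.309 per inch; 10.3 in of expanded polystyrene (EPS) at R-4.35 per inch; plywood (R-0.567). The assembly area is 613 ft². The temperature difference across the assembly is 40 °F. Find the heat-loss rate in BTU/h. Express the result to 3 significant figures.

0.408 × 0.309 = 0.1261
10.3 × 4.35 = 44.8
R_total = 0.1261 + 44.8 + 0.567 = 45.5 ft²·°F·h/BTU
Q = A·ΔT/R = 613 × 40 / 45.5 = 538.9 BTU/h

539 BTU/h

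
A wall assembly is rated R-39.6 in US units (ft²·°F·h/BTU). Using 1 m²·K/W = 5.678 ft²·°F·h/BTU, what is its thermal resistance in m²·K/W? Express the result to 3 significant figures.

R_SI = 39.6/5.678 = 6.974

6.97 m²·K/W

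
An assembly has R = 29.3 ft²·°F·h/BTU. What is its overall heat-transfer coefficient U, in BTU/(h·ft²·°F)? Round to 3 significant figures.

0.0341 BTU/(h·ft²·°F)

U = 1/R = 1/29.3 = 0.03413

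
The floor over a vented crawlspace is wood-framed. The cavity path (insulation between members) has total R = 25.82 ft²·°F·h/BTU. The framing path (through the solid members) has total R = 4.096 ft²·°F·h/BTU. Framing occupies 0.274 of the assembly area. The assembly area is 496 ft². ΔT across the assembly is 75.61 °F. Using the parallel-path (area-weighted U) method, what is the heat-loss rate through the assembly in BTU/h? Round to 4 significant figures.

3563 BTU/h

U_eff = 0.726/25.82 + 0.274/4.096 = 0.028118 + 0.066895 = 0.095012
R_eff = 1/U_eff = 10.525 ft²·°F·h/BTU
Q = 496 × 75.61 / 10.525 = 3563.2 BTU/h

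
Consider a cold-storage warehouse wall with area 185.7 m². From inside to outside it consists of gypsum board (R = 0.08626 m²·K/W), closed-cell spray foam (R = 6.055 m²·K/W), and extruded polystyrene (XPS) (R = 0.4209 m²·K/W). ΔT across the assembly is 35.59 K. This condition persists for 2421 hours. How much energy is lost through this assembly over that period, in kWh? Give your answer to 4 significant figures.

2438 kWh

R_total = 0.08626 + 6.055 + 0.4209 = 6.5622 m²·K/W
Q = 185.7 × 35.59 / 6.5622 = 1007.1 W
E = 1007.1 W × 2421 h / 1000 = 2438.3 kWh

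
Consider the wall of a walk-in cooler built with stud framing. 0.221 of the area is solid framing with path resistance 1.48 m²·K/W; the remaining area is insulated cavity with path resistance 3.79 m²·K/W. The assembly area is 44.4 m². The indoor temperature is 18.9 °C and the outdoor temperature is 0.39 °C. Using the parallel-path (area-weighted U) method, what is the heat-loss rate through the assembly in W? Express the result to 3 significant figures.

292 W

U_eff = 0.779/3.79 + 0.221/1.48 = 0.2055 + 0.1493 = 0.3549
R_eff = 1/U_eff = 2.818 m²·K/W
Q = 44.4 × (18.9 − 0.39) / 2.818 = 291.6 W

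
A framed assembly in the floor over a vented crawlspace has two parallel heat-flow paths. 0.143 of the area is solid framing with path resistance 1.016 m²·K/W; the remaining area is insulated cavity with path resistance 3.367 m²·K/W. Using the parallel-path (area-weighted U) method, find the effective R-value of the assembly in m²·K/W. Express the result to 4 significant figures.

2.530 m²·K/W

U_eff = 0.857/3.367 + 0.143/1.016 = 0.25453 + 0.14075 = 0.39528
R_eff = 1/U_eff = 2.5299 m²·K/W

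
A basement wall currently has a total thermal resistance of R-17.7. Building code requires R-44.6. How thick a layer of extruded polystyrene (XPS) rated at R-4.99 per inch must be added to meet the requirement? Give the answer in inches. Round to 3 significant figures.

5.39 in

ΔR = 44.6 − 17.7 = 26.9 ft²·°F·h/BTU
L = ΔR / (R/in) = 26.9/4.99 = 5.391 in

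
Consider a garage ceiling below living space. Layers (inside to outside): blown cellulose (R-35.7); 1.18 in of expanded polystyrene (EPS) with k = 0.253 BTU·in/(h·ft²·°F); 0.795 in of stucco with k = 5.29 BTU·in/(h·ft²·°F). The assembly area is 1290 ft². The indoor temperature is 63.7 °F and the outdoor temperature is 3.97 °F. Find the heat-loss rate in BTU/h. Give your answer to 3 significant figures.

1900 BTU/h

1.18/0.253 = 4.664
0.795/5.29 = 0.1503
R_total = 35.7 + 4.664 + 0.1503 = 40.51 ft²·°F·h/BTU
Q = A·ΔT/R = 1290 × (63.7 − 3.97) / 40.51 = 1902 BTU/h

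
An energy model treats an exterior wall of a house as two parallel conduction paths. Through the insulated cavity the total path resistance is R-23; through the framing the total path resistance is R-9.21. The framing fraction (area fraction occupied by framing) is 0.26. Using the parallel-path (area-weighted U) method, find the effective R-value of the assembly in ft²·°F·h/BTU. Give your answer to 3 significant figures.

U_eff = 0.74/23 + 0.26/9.21 = 0.03217 + 0.02823 = 0.0604
R_eff = 1/U_eff = 16.56 ft²·°F·h/BTU

16.6 ft²·°F·h/BTU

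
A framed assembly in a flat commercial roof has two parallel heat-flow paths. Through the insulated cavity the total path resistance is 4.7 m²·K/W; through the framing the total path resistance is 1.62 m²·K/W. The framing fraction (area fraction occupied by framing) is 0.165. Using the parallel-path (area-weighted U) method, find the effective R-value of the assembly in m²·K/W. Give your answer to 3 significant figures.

U_eff = 0.835/4.7 + 0.165/1.62 = 0.1777 + 0.1019 = 0.2795
R_eff = 1/U_eff = 3.578 m²·K/W

3.58 m²·K/W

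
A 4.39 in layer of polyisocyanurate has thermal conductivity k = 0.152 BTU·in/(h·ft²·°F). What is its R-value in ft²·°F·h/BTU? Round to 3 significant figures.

R = L/k = 4.39/0.152 = 28.88 ft²·°F·h/BTU

28.9 ft²·°F·h/BTU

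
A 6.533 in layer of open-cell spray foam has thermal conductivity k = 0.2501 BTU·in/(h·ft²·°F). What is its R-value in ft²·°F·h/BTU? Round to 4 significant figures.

26.12 ft²·°F·h/BTU

R = L/k = 6.533/0.2501 = 26.122 ft²·°F·h/BTU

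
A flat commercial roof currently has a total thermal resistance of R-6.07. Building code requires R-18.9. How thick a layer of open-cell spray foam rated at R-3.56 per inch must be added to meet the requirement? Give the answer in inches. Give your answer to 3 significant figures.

3.60 in

ΔR = 18.9 − 6.07 = 12.83 ft²·°F·h/BTU
L = ΔR / (R/in) = 12.83/3.56 = 3.604 in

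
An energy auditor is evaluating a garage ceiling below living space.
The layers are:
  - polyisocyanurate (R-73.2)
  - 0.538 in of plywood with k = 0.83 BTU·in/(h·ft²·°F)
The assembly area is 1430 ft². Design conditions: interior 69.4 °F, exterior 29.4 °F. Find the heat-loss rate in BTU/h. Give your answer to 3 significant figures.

0.538/0.83 = 0.6482
R_total = 73.2 + 0.6482 = 73.85 ft²·°F·h/BTU
Q = A·ΔT/R = 1430 × (69.4 − 29.4) / 73.85 = 774.6 BTU/h

775 BTU/h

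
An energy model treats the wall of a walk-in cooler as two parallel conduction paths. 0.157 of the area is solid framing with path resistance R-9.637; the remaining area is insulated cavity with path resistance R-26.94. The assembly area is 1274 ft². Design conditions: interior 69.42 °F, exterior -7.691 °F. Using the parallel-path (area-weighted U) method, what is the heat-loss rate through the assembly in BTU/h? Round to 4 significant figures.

U_eff = 0.843/26.94 + 0.157/9.637 = 0.031292 + 0.016291 = 0.047583
R_eff = 1/U_eff = 21.016 ft²·°F·h/BTU
Q = 1274 × (69.42 − (-7.691)) / 21.016 = 4674.5 BTU/h

4675 BTU/h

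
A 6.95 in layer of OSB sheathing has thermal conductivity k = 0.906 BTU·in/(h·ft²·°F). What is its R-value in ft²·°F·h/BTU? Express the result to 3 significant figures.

7.67 ft²·°F·h/BTU

R = L/k = 6.95/0.906 = 7.671 ft²·°F·h/BTU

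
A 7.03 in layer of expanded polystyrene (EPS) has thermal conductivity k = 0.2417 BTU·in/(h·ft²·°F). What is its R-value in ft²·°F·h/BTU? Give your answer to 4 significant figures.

R = L/k = 7.03/0.2417 = 29.086 ft²·°F·h/BTU

29.09 ft²·°F·h/BTU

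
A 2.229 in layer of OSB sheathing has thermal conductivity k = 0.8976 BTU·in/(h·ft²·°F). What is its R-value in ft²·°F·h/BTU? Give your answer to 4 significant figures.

R = L/k = 2.229/0.8976 = 2.4833 ft²·°F·h/BTU

2.483 ft²·°F·h/BTU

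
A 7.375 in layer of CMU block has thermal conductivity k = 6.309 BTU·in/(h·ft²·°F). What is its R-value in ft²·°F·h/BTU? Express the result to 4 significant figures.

R = L/k = 7.375/6.309 = 1.169 ft²·°F·h/BTU

1.169 ft²·°F·h/BTU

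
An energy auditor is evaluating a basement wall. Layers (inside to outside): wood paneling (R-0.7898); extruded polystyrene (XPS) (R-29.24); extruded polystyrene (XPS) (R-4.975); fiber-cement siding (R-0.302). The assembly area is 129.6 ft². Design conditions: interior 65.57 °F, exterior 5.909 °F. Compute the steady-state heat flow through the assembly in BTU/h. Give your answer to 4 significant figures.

R_total = 0.7898 + 29.24 + 4.975 + 0.302 = 35.307 ft²·°F·h/BTU
Q = A·ΔT/R = 129.6 × (65.57 − 5.909) / 35.307 = 219 BTU/h

219.0 BTU/h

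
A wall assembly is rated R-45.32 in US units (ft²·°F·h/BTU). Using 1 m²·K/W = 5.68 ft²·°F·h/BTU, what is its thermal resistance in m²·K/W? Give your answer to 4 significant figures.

R_SI = 45.32/5.68 = 7.9789

7.979 m²·K/W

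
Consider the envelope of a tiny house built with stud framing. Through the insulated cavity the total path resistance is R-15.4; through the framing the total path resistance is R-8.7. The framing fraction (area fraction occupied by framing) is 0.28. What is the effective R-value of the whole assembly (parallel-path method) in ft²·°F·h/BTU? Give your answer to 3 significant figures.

12.7 ft²·°F·h/BTU

U_eff = 0.72/15.4 + 0.28/8.7 = 0.04675 + 0.03218 = 0.07894
R_eff = 1/U_eff = 12.67 ft²·°F·h/BTU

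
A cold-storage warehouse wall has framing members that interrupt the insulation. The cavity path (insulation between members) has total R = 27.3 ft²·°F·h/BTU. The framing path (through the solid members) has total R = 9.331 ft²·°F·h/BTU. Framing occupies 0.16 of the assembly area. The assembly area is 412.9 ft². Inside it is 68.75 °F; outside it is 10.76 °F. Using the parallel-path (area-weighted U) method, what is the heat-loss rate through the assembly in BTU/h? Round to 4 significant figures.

U_eff = 0.84/27.3 + 0.16/9.331 = 0.030769 + 0.017147 = 0.047916
R_eff = 1/U_eff = 20.87 ft²·°F·h/BTU
Q = 412.9 × (68.75 − 10.76) / 20.87 = 1147.3 BTU/h

1147 BTU/h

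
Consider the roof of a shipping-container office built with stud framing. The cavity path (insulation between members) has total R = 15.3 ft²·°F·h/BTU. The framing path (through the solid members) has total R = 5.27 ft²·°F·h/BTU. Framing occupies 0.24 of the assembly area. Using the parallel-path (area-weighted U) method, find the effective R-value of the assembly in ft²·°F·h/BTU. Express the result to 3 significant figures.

10.5 ft²·°F·h/BTU

U_eff = 0.76/15.3 + 0.24/5.27 = 0.04967 + 0.04554 = 0.09521
R_eff = 1/U_eff = 10.5 ft²·°F·h/BTU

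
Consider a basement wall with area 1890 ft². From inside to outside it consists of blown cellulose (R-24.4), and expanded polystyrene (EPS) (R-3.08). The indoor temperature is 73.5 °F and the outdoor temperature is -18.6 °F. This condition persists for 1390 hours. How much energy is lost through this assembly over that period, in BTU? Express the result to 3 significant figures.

R_total = 24.4 + 3.08 = 27.48 ft²·°F·h/BTU
Q = 1890 × (73.5 − (-18.6)) / 27.48 = 6334 BTU/h
E = 6334 × 1390 = 8805000 BTU

8800000 BTU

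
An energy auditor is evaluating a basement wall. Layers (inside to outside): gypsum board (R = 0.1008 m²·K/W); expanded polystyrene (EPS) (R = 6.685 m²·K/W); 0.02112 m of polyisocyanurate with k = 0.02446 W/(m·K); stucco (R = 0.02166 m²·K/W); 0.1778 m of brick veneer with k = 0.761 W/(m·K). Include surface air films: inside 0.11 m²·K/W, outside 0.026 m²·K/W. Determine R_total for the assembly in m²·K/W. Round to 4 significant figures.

0.02112/0.02446 = 0.86345
0.1778/0.761 = 0.23364
R_total = 0.11 + 0.1008 + 6.685 + 0.86345 + 0.02166 + 0.23364 + 0.026 = 8.0406 m²·K/W

8.041 m²·K/W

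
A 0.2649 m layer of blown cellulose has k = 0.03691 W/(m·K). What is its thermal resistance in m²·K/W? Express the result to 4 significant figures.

7.177 m²·K/W

R = L/k = 0.2649/0.03691 = 7.1769 m²·K/W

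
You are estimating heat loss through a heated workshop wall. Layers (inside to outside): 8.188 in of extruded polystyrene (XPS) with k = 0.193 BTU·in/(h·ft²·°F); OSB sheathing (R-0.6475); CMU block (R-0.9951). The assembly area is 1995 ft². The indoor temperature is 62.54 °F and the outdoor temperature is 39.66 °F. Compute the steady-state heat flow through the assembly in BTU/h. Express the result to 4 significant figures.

1036 BTU/h

8.188/0.193 = 42.425
R_total = 42.425 + 0.6475 + 0.9951 = 44.067 ft²·°F·h/BTU
Q = A·ΔT/R = 1995 × (62.54 − 39.66) / 44.067 = 1035.8 BTU/h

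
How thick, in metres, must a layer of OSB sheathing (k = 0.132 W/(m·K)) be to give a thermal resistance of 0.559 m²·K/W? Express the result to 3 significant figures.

0.0738 m

L = R·k = 0.559 × 0.132 = 0.07379 m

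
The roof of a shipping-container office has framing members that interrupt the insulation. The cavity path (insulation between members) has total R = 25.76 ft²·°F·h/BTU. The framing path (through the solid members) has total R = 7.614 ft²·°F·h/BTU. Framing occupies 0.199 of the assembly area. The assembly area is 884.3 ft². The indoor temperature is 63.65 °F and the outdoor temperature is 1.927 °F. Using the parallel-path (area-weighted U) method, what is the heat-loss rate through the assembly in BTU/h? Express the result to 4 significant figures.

U_eff = 0.801/25.76 + 0.199/7.614 = 0.031095 + 0.026136 = 0.057231
R_eff = 1/U_eff = 17.473 ft²·°F·h/BTU
Q = 884.3 × (63.65 − 1.927) / 17.473 = 3123.8 BTU/h

3124 BTU/h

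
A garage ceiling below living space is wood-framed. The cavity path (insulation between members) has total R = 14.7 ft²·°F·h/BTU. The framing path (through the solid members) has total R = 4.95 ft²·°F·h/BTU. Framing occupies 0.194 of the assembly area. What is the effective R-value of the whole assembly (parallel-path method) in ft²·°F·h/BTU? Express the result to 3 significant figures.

U_eff = 0.806/14.7 + 0.194/4.95 = 0.05483 + 0.03919 = 0.09402
R_eff = 1/U_eff = 10.64 ft²·°F·h/BTU

10.6 ft²·°F·h/BTU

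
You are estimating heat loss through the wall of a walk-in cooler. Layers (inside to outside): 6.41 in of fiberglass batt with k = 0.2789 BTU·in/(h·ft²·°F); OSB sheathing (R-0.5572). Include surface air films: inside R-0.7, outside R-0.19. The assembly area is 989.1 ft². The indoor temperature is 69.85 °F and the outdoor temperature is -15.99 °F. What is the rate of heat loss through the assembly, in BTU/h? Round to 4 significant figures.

6.41/0.2789 = 22.983
R_total = 0.7 + 22.983 + 0.5572 + 0.19 = 24.43 ft²·°F·h/BTU
Q = A·ΔT/R = 989.1 × (69.85 − (-15.99)) / 24.43 = 3475.4 BTU/h

3475 BTU/h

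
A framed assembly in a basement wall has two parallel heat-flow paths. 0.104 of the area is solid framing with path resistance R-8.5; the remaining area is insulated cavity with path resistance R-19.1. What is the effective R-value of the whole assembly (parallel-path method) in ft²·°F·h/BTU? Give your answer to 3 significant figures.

U_eff = 0.896/19.1 + 0.104/8.5 = 0.04691 + 0.01224 = 0.05915
R_eff = 1/U_eff = 16.91 ft²·°F·h/BTU

16.9 ft²·°F·h/BTU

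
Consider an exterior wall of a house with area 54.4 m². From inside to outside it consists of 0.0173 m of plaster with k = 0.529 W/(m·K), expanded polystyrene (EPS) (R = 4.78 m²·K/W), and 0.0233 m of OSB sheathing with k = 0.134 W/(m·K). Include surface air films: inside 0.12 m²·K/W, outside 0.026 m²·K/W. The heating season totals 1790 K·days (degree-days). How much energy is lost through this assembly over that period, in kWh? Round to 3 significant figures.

0.0173/0.529 = 0.0327
0.0233/0.134 = 0.1739
R_total = 0.12 + 0.0327 + 4.78 + 0.1739 + 0.026 = 5.133 m²·K/W
E = A × HDD × 24 / R / 1000 = 54.4 × 1790 × 24 / 5.133 / 1000 = 455.3 kWh

455 kWh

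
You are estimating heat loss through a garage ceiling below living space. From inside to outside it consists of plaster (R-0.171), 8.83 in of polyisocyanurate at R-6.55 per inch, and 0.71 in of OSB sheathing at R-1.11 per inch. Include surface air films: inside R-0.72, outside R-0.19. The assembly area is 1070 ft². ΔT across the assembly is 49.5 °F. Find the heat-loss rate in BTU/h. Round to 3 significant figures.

887 BTU/h

8.83 × 6.55 = 57.84
0.71 × 1.11 = 0.7881
R_total = 0.72 + 0.171 + 57.84 + 0.7881 + 0.19 = 59.71 ft²·°F·h/BTU
Q = A·ΔT/R = 1070 × 49.5 / 59.71 = 887.1 BTU/h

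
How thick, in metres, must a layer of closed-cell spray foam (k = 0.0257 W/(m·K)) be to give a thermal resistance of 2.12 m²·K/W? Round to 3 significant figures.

0.0545 m

L = R·k = 2.12 × 0.0257 = 0.05448 m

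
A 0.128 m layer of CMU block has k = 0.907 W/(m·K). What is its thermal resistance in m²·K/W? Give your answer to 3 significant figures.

0.141 m²·K/W

R = L/k = 0.128/0.907 = 0.1411 m²·K/W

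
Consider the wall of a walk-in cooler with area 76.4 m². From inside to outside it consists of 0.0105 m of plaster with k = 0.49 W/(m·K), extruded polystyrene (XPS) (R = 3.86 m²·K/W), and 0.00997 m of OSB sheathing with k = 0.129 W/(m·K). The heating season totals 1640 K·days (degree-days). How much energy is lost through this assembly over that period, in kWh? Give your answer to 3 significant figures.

760 kWh

0.0105/0.49 = 0.02143
0.00997/0.129 = 0.07729
R_total = 0.02143 + 3.86 + 0.07729 = 3.959 m²·K/W
E = A × HDD × 24 / R / 1000 = 76.4 × 1640 × 24 / 3.959 / 1000 = 759.6 kWh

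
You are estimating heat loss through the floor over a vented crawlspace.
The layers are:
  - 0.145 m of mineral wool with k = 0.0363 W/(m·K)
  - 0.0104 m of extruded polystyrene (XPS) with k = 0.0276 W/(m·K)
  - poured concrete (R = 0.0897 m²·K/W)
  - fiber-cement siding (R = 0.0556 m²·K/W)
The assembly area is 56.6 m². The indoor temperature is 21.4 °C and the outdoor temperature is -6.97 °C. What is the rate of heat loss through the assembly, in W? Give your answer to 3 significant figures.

356 W

0.145/0.0363 = 3.994
0.0104/0.0276 = 0.3768
R_total = 3.994 + 0.3768 + 0.0897 + 0.0556 = 4.517 m²·K/W
Q = A·ΔT/R = 56.6 × (21.4 − (-6.97)) / 4.517 = 355.5 W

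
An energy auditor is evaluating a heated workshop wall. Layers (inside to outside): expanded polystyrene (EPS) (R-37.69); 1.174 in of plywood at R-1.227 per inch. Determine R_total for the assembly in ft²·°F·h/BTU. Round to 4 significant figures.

39.13 ft²·°F·h/BTU

1.174 × 1.227 = 1.4405
R_total = 37.69 + 1.4405 = 39.13 ft²·°F·h/BTU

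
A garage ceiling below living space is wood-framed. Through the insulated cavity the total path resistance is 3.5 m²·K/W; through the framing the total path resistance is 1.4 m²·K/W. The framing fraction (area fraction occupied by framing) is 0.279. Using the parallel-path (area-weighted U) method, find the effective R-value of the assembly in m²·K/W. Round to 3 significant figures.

U_eff = 0.721/3.5 + 0.279/1.4 = 0.206 + 0.1993 = 0.4053
R_eff = 1/U_eff = 2.467 m²·K/W

2.47 m²·K/W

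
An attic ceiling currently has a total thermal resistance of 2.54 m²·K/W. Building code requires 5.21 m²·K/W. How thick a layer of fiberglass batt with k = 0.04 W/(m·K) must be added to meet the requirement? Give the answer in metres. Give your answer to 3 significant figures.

ΔR = 5.21 − 2.54 = 2.67 m²·K/W
L = ΔR × k = 2.67 × 0.04 = 0.1068 m

0.107 m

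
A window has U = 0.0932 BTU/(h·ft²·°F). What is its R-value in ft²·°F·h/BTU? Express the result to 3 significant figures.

10.7 ft²·°F·h/BTU

R = 1/U = 1/0.0932 = 10.73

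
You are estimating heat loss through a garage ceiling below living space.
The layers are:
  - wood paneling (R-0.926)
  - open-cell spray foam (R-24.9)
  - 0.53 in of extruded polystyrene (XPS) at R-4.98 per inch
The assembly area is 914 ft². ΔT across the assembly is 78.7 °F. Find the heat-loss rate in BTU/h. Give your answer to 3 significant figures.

2530 BTU/h

0.53 × 4.98 = 2.639
R_total = 0.926 + 24.9 + 2.639 = 28.47 ft²·°F·h/BTU
Q = A·ΔT/R = 914 × 78.7 / 28.47 = 2527 BTU/h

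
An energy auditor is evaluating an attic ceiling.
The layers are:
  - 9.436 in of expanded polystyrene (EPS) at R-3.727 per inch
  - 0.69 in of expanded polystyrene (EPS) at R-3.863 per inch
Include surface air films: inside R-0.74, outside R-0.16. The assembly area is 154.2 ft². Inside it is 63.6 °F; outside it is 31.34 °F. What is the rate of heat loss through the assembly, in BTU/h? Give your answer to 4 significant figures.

9.436 × 3.727 = 35.168
0.69 × 3.863 = 2.6655
R_total = 0.74 + 35.168 + 2.6655 + 0.16 = 38.733 ft²·°F·h/BTU
Q = A·ΔT/R = 154.2 × (63.6 − 31.34) / 38.733 = 128.43 BTU/h

128.4 BTU/h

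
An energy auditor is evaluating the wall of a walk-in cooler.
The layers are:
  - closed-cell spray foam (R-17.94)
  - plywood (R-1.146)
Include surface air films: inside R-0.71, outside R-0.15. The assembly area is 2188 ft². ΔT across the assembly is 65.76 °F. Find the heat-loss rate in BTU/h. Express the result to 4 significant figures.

R_total = 0.71 + 17.94 + 1.146 + 0.15 = 19.946 ft²·°F·h/BTU
Q = A·ΔT/R = 2188 × 65.76 / 19.946 = 7213.6 BTU/h

7214 BTU/h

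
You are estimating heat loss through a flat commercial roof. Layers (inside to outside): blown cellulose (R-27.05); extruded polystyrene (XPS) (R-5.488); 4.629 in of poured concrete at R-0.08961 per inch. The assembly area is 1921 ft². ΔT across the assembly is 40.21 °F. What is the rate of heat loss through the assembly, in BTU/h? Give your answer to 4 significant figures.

4.629 × 0.08961 = 0.4148
R_total = 27.05 + 5.488 + 0.4148 = 32.953 ft²·°F·h/BTU
Q = A·ΔT/R = 1921 × 40.21 / 32.953 = 2344.1 BTU/h

2344 BTU/h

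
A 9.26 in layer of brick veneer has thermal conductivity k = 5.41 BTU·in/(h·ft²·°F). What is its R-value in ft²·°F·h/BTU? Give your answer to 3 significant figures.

1.71 ft²·°F·h/BTU

R = L/k = 9.26/5.41 = 1.712 ft²·°F·h/BTU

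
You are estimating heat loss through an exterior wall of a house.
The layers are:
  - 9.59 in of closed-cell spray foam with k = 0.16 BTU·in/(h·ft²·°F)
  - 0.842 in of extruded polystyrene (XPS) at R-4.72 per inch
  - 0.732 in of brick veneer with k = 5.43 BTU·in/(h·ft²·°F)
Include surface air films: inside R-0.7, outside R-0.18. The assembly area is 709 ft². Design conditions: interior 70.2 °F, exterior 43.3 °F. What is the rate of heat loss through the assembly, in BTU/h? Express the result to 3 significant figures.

294 BTU/h

9.59/0.16 = 59.94
0.842 × 4.72 = 3.974
0.732/5.43 = 0.1348
R_total = 0.7 + 59.94 + 3.974 + 0.1348 + 0.18 = 64.93 ft²·°F·h/BTU
Q = A·ΔT/R = 709 × (70.2 − 43.3) / 64.93 = 293.7 BTU/h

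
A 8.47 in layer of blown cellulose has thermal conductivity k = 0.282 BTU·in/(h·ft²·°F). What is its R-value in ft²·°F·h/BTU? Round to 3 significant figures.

30.0 ft²·°F·h/BTU

R = L/k = 8.47/0.282 = 30.04 ft²·°F·h/BTU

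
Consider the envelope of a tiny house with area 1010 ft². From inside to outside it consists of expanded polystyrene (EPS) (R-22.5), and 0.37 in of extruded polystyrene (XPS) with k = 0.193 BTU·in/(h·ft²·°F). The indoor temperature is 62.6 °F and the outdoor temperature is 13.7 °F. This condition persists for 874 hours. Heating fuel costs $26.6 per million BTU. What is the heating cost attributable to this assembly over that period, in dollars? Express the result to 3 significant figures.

0.37/0.193 = 1.917
R_total = 22.5 + 1.917 = 24.42 ft²·°F·h/BTU
Q = 1010 × (62.6 − 13.7) / 24.42 = 2023 BTU/h
E = 2023 × 874 = 1768000 BTU
Cost = 1768000/10⁶ × 26.6 = $47.03

47.0 dollars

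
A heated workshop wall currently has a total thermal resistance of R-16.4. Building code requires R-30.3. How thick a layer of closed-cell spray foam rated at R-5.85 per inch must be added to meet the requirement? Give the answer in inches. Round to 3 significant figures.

2.38 in

ΔR = 30.3 − 16.4 = 13.9 ft²·°F·h/BTU
L = ΔR / (R/in) = 13.9/5.85 = 2.376 in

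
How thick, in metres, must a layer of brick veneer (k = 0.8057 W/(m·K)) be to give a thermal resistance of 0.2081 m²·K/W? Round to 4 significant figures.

0.1677 m

L = R·k = 0.2081 × 0.8057 = 0.16767 m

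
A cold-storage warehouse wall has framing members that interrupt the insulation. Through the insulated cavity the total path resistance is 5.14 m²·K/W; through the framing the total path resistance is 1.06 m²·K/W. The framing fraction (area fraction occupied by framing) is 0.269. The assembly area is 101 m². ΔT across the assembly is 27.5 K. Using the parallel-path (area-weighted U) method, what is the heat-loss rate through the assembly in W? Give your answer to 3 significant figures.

1100 W

U_eff = 0.731/5.14 + 0.269/1.06 = 0.1422 + 0.2538 = 0.396
R_eff = 1/U_eff = 2.525 m²·K/W
Q = 101 × 27.5 / 2.525 = 1100 W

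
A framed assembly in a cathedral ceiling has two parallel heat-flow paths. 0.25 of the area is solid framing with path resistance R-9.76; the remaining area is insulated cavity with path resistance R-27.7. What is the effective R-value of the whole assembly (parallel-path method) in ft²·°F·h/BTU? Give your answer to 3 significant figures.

19.0 ft²·°F·h/BTU

U_eff = 0.75/27.7 + 0.25/9.76 = 0.02708 + 0.02561 = 0.05269
R_eff = 1/U_eff = 18.98 ft²·°F·h/BTU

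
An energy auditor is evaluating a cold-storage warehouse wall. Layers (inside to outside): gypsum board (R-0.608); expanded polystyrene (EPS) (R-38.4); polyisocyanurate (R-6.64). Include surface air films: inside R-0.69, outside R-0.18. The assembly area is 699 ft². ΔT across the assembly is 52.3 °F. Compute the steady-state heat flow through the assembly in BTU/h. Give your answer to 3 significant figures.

R_total = 0.69 + 0.608 + 38.4 + 6.64 + 0.18 = 46.52 ft²·°F·h/BTU
Q = A·ΔT/R = 699 × 52.3 / 46.52 = 785.9 BTU/h

786 BTU/h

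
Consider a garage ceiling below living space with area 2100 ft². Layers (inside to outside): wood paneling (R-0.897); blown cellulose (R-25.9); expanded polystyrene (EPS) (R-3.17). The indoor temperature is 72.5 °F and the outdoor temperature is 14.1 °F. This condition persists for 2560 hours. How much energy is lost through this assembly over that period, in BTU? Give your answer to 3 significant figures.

10500000 BTU

R_total = 0.897 + 25.9 + 3.17 = 29.97 ft²·°F·h/BTU
Q = 2100 × (72.5 − 14.1) / 29.97 = 4093 BTU/h
E = 4093 × 2560 = 10480000 BTU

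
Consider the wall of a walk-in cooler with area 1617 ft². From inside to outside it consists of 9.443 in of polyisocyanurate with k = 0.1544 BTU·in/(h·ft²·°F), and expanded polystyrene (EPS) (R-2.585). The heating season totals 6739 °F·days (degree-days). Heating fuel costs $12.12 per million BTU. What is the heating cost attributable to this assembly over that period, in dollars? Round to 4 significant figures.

9.443/0.1544 = 61.159
R_total = 61.159 + 2.585 = 63.744 ft²·°F·h/BTU
E = A × HDD × 24 / R = 1617 × 6739 × 24 / 63.744 = 4102800 BTU
Cost = 4102800/10⁶ × 12.12 = $49.725

49.73 dollars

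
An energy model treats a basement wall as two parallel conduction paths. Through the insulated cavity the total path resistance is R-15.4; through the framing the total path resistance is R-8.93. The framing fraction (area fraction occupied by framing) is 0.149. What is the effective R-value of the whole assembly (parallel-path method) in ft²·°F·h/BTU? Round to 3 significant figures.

13.9 ft²·°F·h/BTU

U_eff = 0.851/15.4 + 0.149/8.93 = 0.05526 + 0.01669 = 0.07195
R_eff = 1/U_eff = 13.9 ft²·°F·h/BTU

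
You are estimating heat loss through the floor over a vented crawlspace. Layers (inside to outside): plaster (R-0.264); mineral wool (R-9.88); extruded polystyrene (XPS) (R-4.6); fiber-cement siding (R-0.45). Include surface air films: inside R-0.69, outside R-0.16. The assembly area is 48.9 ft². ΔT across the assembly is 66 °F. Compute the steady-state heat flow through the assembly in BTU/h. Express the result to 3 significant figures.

R_total = 0.69 + 0.264 + 9.88 + 4.6 + 0.45 + 0.16 = 16.04 ft²·°F·h/BTU
Q = A·ΔT/R = 48.9 × 66 / 16.04 = 201.2 BTU/h

201 BTU/h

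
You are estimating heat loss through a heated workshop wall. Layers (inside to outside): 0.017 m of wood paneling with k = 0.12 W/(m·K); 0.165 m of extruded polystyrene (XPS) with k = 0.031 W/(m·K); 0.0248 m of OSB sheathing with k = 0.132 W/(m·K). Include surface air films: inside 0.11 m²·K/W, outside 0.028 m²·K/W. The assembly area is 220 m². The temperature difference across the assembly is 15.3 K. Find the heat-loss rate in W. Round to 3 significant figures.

0.017/0.12 = 0.1417
0.165/0.031 = 5.323
0.0248/0.132 = 0.1879
R_total = 0.11 + 0.1417 + 5.323 + 0.1879 + 0.028 = 5.79 m²·K/W
Q = A·ΔT/R = 220 × 15.3 / 5.79 = 581.3 W

581 W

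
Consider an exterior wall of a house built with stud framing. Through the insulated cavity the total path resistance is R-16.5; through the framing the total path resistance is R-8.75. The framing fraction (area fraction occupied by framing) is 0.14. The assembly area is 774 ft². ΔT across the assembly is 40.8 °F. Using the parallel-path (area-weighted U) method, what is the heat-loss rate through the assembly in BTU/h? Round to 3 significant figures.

2150 BTU/h

U_eff = 0.86/16.5 + 0.14/8.75 = 0.05212 + 0.016 = 0.06812
R_eff = 1/U_eff = 14.68 ft²·°F·h/BTU
Q = 774 × 40.8 / 14.68 = 2151 BTU/h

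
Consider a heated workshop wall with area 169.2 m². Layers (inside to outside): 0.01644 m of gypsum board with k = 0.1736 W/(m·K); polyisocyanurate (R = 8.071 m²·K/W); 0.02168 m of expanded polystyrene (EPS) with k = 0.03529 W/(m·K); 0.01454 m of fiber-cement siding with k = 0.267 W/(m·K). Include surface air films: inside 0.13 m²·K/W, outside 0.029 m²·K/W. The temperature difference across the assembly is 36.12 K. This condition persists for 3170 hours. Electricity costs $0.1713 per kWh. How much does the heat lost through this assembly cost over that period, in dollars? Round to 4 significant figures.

0.01644/0.1736 = 0.0947
0.02168/0.03529 = 0.61434
0.01454/0.267 = 0.054457
R_total = 0.13 + 0.0947 + 8.071 + 0.61434 + 0.054457 + 0.029 = 8.9935 m²·K/W
Q = 169.2 × 36.12 / 8.9935 = 679.55 W
E = 679.55 W × 3170 h / 1000 = 2154.2 kWh
Cost = 2154.2 × 0.1713 = $369.01

369.0 dollars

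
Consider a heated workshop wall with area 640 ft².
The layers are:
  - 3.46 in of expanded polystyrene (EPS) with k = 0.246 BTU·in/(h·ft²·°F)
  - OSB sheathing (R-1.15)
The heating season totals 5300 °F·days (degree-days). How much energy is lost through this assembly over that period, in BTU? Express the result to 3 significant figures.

3.46/0.246 = 14.07
R_total = 14.07 + 1.15 = 15.22 ft²·°F·h/BTU
E = A × HDD × 24 / R = 640 × 5300 × 24 / 15.22 = 5350000 BTU

5350000 BTU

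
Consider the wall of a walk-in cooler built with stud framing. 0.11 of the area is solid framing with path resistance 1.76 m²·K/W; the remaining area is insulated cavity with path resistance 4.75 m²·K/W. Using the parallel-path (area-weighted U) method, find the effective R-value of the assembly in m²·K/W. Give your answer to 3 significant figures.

U_eff = 0.89/4.75 + 0.11/1.76 = 0.1874 + 0.0625 = 0.2499
R_eff = 1/U_eff = 4.002 m²·K/W

4.00 m²·K/W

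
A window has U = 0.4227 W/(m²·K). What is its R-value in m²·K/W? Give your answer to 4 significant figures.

R = 1/U = 1/0.4227 = 2.3657

2.366 m²·K/W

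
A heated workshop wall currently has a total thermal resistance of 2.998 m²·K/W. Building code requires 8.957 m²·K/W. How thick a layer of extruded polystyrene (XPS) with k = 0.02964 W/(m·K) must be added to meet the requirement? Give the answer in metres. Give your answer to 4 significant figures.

0.1766 m

ΔR = 8.957 − 2.998 = 5.959 m²·K/W
L = ΔR × k = 5.959 × 0.02964 = 0.17662 m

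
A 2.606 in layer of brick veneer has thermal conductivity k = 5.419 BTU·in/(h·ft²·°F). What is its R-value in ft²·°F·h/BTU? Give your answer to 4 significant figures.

R = L/k = 2.606/5.419 = 0.4809 ft²·°F·h/BTU

0.4809 ft²·°F·h/BTU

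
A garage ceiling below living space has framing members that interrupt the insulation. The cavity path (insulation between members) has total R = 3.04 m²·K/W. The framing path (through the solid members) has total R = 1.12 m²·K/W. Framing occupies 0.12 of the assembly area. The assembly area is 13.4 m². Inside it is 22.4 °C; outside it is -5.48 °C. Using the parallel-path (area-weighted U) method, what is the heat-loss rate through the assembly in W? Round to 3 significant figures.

148 W

U_eff = 0.88/3.04 + 0.12/1.12 = 0.2895 + 0.1071 = 0.3966
R_eff = 1/U_eff = 2.521 m²·K/W
Q = 13.4 × (22.4 − (-5.48)) / 2.521 = 148.2 W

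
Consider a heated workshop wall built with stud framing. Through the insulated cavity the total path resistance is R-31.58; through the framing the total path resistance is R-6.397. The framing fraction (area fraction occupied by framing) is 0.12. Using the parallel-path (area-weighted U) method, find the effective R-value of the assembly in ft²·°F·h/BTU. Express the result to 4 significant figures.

21.45 ft²·°F·h/BTU

U_eff = 0.88/31.58 + 0.12/6.397 = 0.027866 + 0.018759 = 0.046625
R_eff = 1/U_eff = 21.448 ft²·°F·h/BTU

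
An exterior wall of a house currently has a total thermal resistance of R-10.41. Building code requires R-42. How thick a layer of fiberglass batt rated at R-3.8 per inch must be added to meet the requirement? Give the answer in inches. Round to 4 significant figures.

8.313 in

ΔR = 42 − 10.41 = 31.59 ft²·°F·h/BTU
L = ΔR / (R/in) = 31.59/3.8 = 8.3132 in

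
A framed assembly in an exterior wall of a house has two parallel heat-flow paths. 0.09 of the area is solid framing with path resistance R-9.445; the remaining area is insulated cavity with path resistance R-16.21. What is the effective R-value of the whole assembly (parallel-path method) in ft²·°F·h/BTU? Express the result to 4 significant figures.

15.23 ft²·°F·h/BTU

U_eff = 0.91/16.21 + 0.09/9.445 = 0.056138 + 0.0095289 = 0.065667
R_eff = 1/U_eff = 15.228 ft²·°F·h/BTU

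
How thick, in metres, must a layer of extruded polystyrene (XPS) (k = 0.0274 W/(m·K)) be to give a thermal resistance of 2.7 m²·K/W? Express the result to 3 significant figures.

L = R·k = 2.7 × 0.0274 = 0.07398 m

0.0740 m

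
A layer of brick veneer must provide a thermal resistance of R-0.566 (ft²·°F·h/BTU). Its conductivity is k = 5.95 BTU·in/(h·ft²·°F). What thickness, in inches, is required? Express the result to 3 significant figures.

L = R × k = 0.566 × 5.95 = 3.368 in

3.37 in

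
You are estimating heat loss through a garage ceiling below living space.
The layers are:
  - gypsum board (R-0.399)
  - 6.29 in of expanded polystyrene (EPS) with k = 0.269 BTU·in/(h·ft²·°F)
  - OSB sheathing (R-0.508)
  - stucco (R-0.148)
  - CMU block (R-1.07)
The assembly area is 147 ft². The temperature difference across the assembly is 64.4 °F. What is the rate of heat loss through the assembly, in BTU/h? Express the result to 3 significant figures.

371 BTU/h

6.29/0.269 = 23.38
R_total = 0.399 + 23.38 + 0.508 + 0.148 + 1.07 = 25.51 ft²·°F·h/BTU
Q = A·ΔT/R = 147 × 64.4 / 25.51 = 371.1 BTU/h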